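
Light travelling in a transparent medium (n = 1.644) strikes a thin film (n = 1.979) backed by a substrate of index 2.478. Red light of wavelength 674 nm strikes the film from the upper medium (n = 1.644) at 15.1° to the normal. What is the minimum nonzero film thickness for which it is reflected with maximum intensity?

174 nm

At the upper boundary (n = 1.644 to n = 1.979) the reflected ray undergoes a half-wave phase shift.
Bottom surface (1.979 → 2.478): reflection off a higher-index medium gives a half-wave phase shift.
Zero or two π shifts → no net half-wave offset.
So the condition for constructive reflection is 2 n t cos θ_r = m λ.
Snell's law: 1.644 sin 15.1° = 1.979 sin θ_r → sin θ_r = 0.216, cos θ_r = 0.976.
Minimum nonzero at m = 1: t = λ / (2 n cos θ_r) = 674 / (2 × 1.979 × 0.976) = 174 nm.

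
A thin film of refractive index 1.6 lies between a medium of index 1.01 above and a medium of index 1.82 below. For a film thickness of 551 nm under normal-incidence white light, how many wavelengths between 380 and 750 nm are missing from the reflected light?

3

Ray reflecting at the top interface goes from n = 1.01 toward n = 1.6: a half-wave phase shift.
Bottom surface (1.6 → 1.82): reflection off a higher-index medium gives a half-wave phase shift.
The two reflections carry the same phase change, so no net offset.
For dark reflection here: 2 n t = (m + ½) λ.
λ = 2 n t / (m + ½) = 1763 / (m + ½) nm.
m=1: 1175 nm (IR); m=2: 705 nm (visible); m=3: 504 nm (visible); m=4: 392 nm (visible); m=5: 321 nm (UV).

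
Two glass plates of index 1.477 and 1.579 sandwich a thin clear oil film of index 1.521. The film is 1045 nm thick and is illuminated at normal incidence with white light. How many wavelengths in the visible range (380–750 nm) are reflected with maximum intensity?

At the upper boundary (n = 1.477 to n = 1.521) the reflected ray undergoes a half-wave phase shift.
At the lower boundary (n = 1.521 to n = 1.579) the reflected ray undergoes a half-wave phase shift.
Zero or two π shifts → no net half-wave offset.
So the condition for constructive reflection is 2 n t = m λ.
λ = 2 n t / m = 3179 / m nm.
m=4: 795 nm (IR); m=5: 636 nm (visible); m=6: 530 nm (visible); m=7: 454 nm (visible); m=8: 397 nm (visible); m=9: 353 nm (UV).

4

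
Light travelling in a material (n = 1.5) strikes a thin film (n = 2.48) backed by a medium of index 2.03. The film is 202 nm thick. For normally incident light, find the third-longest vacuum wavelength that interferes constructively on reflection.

401 nm

Top surface (1.5 → 2.48): reflection off a higher-index medium gives a half-wave phase shift.
At the lower boundary (n = 2.48 to n = 2.03) the reflected ray undergoes no phase shift.
The two reflections differ by half a wavelength.
So the condition for constructive reflection is 2 n t = (m + ½) λ.
λ = 2 n t / (m + ½). The third-longest wavelength is m = 2: λ = 2 × 2.48 × 202 / 2.50 = 401 nm.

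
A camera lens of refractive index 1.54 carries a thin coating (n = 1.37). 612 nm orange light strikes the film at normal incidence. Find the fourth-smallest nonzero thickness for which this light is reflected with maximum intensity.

893 nm

Ray reflecting at the top interface goes from n = 1.0 toward n = 1.37: a half-wave phase shift.
At the lower boundary (n = 1.37 to n = 1.54) the reflected ray undergoes a half-wave phase shift.
Zero or two π shifts → no net half-wave offset.
For maximum reflection here: 2 n t = m λ.
The fourth-smallest nonzero thickness corresponds to m = 4: t = m λ / (2 n) = 4.00 × 612 / (2 × 1.37) = 893 nm.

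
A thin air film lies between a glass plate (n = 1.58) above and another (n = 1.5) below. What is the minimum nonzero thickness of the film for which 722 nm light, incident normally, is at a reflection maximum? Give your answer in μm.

At the upper boundary (n = 1.58 to n = 1.0) the reflected ray undergoes no phase shift.
At the lower boundary (n = 1.0 to n = 1.5) the reflected ray undergoes a half-wave phase shift.
Exactly one π shift → a net half-wave offset.
For maximum reflection here: 2 n t = (m + ½) λ.
Minimum at m = 0: t = λ / (4 n) = 722 / (4 × 1.0) = 181 nm.

0.181 μm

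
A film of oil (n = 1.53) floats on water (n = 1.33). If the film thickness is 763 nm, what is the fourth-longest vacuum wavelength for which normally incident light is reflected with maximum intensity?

Top surface (1.0 → 1.53): reflection off a higher-index medium gives a half-wave phase shift.
Bottom surface (1.53 → 1.33): reflection off a lower-index medium gives no phase shift.
Exactly one π shift → a net half-wave offset.
So the condition for constructive reflection is 2 n t = (m + ½) λ.
λ = 2 n t / (m + ½). The fourth-longest wavelength is m = 3: λ = 2 × 1.53 × 763 / 3.50 = 667 nm.

667 nm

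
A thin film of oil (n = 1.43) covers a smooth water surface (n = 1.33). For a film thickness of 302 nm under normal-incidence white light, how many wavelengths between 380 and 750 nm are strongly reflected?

1

Top surface (1.0 → 1.43): reflection off a higher-index medium gives a half-wave phase shift.
At the lower boundary (n = 1.43 to n = 1.33) the reflected ray undergoes no phase shift.
Net: one phase inversion between the two reflected rays.
For bright reflection here: 2 n t = (m + ½) λ.
λ = 2 n t / (m + ½) = 864 / (m + ½) nm.
m=0: 1727 nm (IR); m=1: 576 nm (visible); m=2: 345 nm (UV).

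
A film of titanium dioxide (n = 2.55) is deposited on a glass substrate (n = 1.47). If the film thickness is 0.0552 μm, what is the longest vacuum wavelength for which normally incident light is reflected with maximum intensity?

Top surface (1.0 → 2.55): reflection off a higher-index medium gives a half-wave phase shift.
At the lower boundary (n = 2.55 to n = 1.47) the reflected ray undergoes no phase shift.
The two reflections differ by half a wavelength.
With one net inversion, constructive interference in reflection requires 2 n t = (m + ½) λ.
λ = 2 n t / (m + ½). The longest wavelength is m = 0: λ = 2 × 2.55 × 55.2 / 0.500 = 563 nm.

563 nm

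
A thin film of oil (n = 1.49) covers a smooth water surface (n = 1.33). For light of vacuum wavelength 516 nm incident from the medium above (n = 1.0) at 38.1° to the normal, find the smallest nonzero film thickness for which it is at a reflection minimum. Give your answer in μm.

0.190 μm

Top surface (1.0 → 1.49): reflection off a higher-index medium gives a half-wave phase shift.
Ray reflecting at the bottom interface goes from n = 1.49 toward n = 1.33: no phase shift.
Net: one phase inversion between the two reflected rays.
With one net inversion, destructive interference in reflection requires 2 n t cos θ_r = m λ.
Snell's law: 1.0 sin 38.1° = 1.49 sin θ_r → sin θ_r = 0.414, cos θ_r = 0.910.
Minimum nonzero at m = 1: t = λ / (2 n cos θ_r) = 516 / (2 × 1.49 × 0.910) = 190 nm.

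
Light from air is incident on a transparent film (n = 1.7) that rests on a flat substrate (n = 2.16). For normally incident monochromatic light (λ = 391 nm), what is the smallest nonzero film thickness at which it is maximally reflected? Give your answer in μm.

Ray reflecting at the top interface goes from n = 1.0 toward n = 1.7: a half-wave phase shift.
Ray reflecting at the bottom interface goes from n = 1.7 toward n = 2.16: a half-wave phase shift.
Net: no relative phase inversion (both shifts match).
So the condition for constructive reflection is 2 n t = m λ.
The smallest nonzero thickness corresponds to m = 1: t = m λ / (2 n) = 1.00 × 391 / (2 × 1.7) = 115 nm.

0.115 μm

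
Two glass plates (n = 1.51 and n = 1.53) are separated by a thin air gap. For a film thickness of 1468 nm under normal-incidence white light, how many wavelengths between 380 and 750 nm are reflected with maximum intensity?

At the upper boundary (n = 1.51 to n = 1.0) the reflected ray undergoes no phase shift.
Ray reflecting at the bottom interface goes from n = 1.0 toward n = 1.53: a half-wave phase shift.
Net: one phase inversion between the two reflected rays.
For strong reflection here: 2 n t = (m + ½) λ.
λ = 2 n t / (m + ½) = 2936 / (m + ½) nm.
m=3: 839 nm (IR); m=4: 652 nm (visible); m=5: 534 nm (visible); m=6: 452 nm (visible); m=7: 391 nm (visible); m=8: 345 nm (UV).

4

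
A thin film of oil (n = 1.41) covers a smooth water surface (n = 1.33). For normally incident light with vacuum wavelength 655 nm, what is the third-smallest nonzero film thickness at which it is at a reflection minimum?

Ray reflecting at the top interface goes from n = 1.0 toward n = 1.41: a half-wave phase shift.
Bottom surface (1.41 → 1.33): reflection off a lower-index medium gives no phase shift.
The two reflections differ by half a wavelength.
With one net inversion, destructive interference in reflection requires 2 n t = m λ.
The third-smallest nonzero thickness corresponds to m = 3: t = m λ / (2 n) = 3.00 × 655 / (2 × 1.41) = 697 nm.

697 nm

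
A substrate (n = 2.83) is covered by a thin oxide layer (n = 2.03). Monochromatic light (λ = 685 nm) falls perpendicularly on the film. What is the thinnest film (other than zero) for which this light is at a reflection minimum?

At the upper boundary (n = 1.0 to n = 2.03) the reflected ray undergoes a half-wave phase shift.
Ray reflecting at the bottom interface goes from n = 2.03 toward n = 2.83: a half-wave phase shift.
Net: no relative phase inversion (both shifts match).
With no net inversion, destructive interference in reflection requires 2 n t = (m + ½) λ.
Minimum at m = 0: t = λ / (4 n) = 685 / (4 × 2.03) = 84.4 nm.

84.4 nm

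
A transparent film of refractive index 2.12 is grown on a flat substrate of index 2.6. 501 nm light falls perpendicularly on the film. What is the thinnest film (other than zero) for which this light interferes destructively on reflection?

At the upper boundary (n = 1.0 to n = 2.12) the reflected ray undergoes a half-wave phase shift.
Ray reflecting at the bottom interface goes from n = 2.12 toward n = 2.6: a half-wave phase shift.
Zero or two π shifts → no net half-wave offset.
For weak reflection here: 2 n t = (m + ½) λ.
Minimum at m = 0: t = λ / (4 n) = 501 / (4 × 2.12) = 59.1 nm.

59.1 nm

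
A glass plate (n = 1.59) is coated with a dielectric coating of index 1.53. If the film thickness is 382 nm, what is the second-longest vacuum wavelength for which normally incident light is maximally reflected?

584 nm

Top surface (1.0 → 1.53): reflection off a higher-index medium gives a half-wave phase shift.
Bottom surface (1.53 → 1.59): reflection off a higher-index medium gives a half-wave phase shift.
The two reflections carry the same phase change, so no net offset.
For strong reflection here: 2 n t = m λ.
λ = 2 n t / m. The second-longest wavelength is m = 2: λ = 2 × 1.53 × 382 / 2.00 = 584 nm.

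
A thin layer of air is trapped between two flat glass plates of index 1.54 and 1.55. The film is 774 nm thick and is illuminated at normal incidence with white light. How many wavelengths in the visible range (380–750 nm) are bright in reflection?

Top surface (1.54 → 1.0): reflection off a lower-index medium gives no phase shift.
Bottom surface (1.0 → 1.55): reflection off a higher-index medium gives a half-wave phase shift.
The two reflections differ by half a wavelength.
For strong reflection here: 2 n t = (m + ½) λ.
λ = 2 n t / (m + ½) = 1548 / (m + ½) nm.
m=1: 1032 nm (IR); m=2: 619 nm (visible); m=3: 442 nm (visible); m=4: 344 nm (UV).

2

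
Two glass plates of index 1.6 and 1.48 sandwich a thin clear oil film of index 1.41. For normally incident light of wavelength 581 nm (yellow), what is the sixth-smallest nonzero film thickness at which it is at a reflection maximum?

1133 nm

Top surface (1.6 → 1.41): reflection off a lower-index medium gives no phase shift.
Bottom surface (1.41 → 1.48): reflection off a higher-index medium gives a half-wave phase shift.
Net: one phase inversion between the two reflected rays.
For bright reflection here: 2 n t = (m + ½) λ.
The sixth-smallest nonzero thickness corresponds to m = 5: t = (m + ½) λ / (2 n) = 5.50 × 581 / (2 × 1.41) = 1133 nm.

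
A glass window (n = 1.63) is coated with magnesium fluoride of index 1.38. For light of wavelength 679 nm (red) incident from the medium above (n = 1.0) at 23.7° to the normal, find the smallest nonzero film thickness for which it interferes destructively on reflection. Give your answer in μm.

Top surface (1.0 → 1.38): reflection off a higher-index medium gives a half-wave phase shift.
At the lower boundary (n = 1.38 to n = 1.63) the reflected ray undergoes a half-wave phase shift.
Net: no relative phase inversion (both shifts match).
With no net inversion, destructive interference in reflection requires 2 n t cos θ_r = (m + ½) λ.
Snell's law: 1.0 sin 23.7° = 1.38 sin θ_r → sin θ_r = 0.291, cos θ_r = 0.957.
Minimum at m = 0: t = λ / (4 n cos θ_r) = 679 / (4 × 1.38 × 0.957) = 129 nm.

0.129 μm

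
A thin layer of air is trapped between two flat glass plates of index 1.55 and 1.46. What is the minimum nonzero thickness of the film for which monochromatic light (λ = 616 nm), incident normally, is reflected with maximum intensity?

154 nm

Top surface (1.55 → 1.0): reflection off a lower-index medium gives no phase shift.
Bottom surface (1.0 → 1.46): reflection off a higher-index medium gives a half-wave phase shift.
Net: one phase inversion between the two reflected rays.
With one net inversion, constructive interference in reflection requires 2 n t = (m + ½) λ.
Minimum at m = 0: t = λ / (4 n) = 616 / (4 × 1.0) = 154 nm.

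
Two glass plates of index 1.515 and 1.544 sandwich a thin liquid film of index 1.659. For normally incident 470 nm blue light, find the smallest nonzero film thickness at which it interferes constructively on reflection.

At the upper boundary (n = 1.515 to n = 1.659) the reflected ray undergoes a half-wave phase shift.
Ray reflecting at the bottom interface goes from n = 1.659 toward n = 1.544: no phase shift.
Net: one phase inversion between the two reflected rays.
So the condition for constructive reflection is 2 n t = (m + ½) λ.
Minimum at m = 0: t = λ / (4 n) = 470 / (4 × 1.659) = 70.8 nm.

70.8 nm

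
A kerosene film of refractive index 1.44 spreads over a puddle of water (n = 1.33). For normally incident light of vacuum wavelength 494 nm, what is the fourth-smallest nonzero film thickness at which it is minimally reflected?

686 nm

Ray reflecting at the top interface goes from n = 1.0 toward n = 1.44: a half-wave phase shift.
Ray reflecting at the bottom interface goes from n = 1.44 toward n = 1.33: no phase shift.
Net: one phase inversion between the two reflected rays.
With one net inversion, destructive interference in reflection requires 2 n t = m λ.
The fourth-smallest nonzero thickness corresponds to m = 4: t = m λ / (2 n) = 4.00 × 494 / (2 × 1.44) = 686 nm.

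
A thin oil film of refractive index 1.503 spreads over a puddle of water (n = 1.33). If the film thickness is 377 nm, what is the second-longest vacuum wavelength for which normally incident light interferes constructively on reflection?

756 nm

Ray reflecting at the top interface goes from n = 1.0 toward n = 1.503: a half-wave phase shift.
Ray reflecting at the bottom interface goes from n = 1.503 toward n = 1.33: no phase shift.
Exactly one π shift → a net half-wave offset.
For maximum reflection here: 2 n t = (m + ½) λ.
λ = 2 n t / (m + ½). The second-longest wavelength is m = 1: λ = 2 × 1.503 × 377 / 1.50 = 756 nm.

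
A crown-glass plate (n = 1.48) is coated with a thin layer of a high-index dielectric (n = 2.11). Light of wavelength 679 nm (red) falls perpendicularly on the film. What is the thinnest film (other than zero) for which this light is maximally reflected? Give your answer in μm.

At the upper boundary (n = 1.0 to n = 2.11) the reflected ray undergoes a half-wave phase shift.
At the lower boundary (n = 2.11 to n = 1.48) the reflected ray undergoes no phase shift.
Exactly one π shift → a net half-wave offset.
With one net inversion, constructive interference in reflection requires 2 n t = (m + ½) λ.
Minimum at m = 0: t = λ / (4 n) = 679 / (4 × 2.11) = 80.5 nm.

0.0805 μm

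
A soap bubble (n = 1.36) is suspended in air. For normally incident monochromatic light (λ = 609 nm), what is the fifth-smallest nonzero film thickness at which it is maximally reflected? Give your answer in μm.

1.01 μm

At the upper boundary (n = 1.0 to n = 1.36) the reflected ray undergoes a half-wave phase shift.
At the lower boundary (n = 1.36 to n = 1.0) the reflected ray undergoes no phase shift.
Net: one phase inversion between the two reflected rays.
For bright reflection here: 2 n t = (m + ½) λ.
The fifth-smallest nonzero thickness corresponds to m = 4: t = (m + ½) λ / (2 n) = 4.50 × 609 / (2 × 1.36) = 1008 nm.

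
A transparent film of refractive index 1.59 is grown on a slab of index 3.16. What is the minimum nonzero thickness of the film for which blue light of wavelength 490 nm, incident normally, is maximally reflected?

154 nm

At the upper boundary (n = 1.0 to n = 1.59) the reflected ray undergoes a half-wave phase shift.
At the lower boundary (n = 1.59 to n = 3.16) the reflected ray undergoes a half-wave phase shift.
Net: no relative phase inversion (both shifts match).
So the condition for constructive reflection is 2 n t = m λ.
Minimum nonzero at m = 1: t = λ / (2 n) = 490 / (2 × 1.59) = 154 nm.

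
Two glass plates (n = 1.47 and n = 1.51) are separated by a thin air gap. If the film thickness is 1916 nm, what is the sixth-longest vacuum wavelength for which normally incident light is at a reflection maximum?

Top surface (1.47 → 1.0): reflection off a lower-index medium gives no phase shift.
Bottom surface (1.0 → 1.51): reflection off a higher-index medium gives a half-wave phase shift.
Net: one phase inversion between the two reflected rays.
For bright reflection here: 2 n t = (m + ½) λ.
λ = 2 n t / (m + ½). The sixth-longest wavelength is m = 5: λ = 2 × 1.0 × 1916 / 5.50 = 697 nm.

697 nm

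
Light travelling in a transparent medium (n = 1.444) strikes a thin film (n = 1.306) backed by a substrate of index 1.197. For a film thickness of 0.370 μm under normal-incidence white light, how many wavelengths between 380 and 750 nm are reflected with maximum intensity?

1

Ray reflecting at the top interface goes from n = 1.444 toward n = 1.306: no phase shift.
Ray reflecting at the bottom interface goes from n = 1.306 toward n = 1.197: no phase shift.
The two reflections carry the same phase change, so no net offset.
For bright reflection here: 2 n t = m λ.
λ = 2 n t / m = 966 / m nm.
m=1: 966 nm (IR); m=2: 483 nm (visible); m=3: 322 nm (UV).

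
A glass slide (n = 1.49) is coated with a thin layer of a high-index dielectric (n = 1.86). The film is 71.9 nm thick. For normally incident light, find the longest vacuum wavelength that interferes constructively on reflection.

At the upper boundary (n = 1.0 to n = 1.86) the reflected ray undergoes a half-wave phase shift.
Bottom surface (1.86 → 1.49): reflection off a lower-index medium gives no phase shift.
Exactly one π shift → a net half-wave offset.
With one net inversion, constructive interference in reflection requires 2 n t = (m + ½) λ.
λ = 2 n t / (m + ½). The longest wavelength is m = 0: λ = 2 × 1.86 × 71.9 / 0.500 = 535 nm.

535 nm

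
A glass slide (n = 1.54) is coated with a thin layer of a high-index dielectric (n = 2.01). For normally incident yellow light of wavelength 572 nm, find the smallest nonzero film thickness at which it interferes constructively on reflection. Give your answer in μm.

0.0711 μm

Ray reflecting at the top interface goes from n = 1.0 toward n = 2.01: a half-wave phase shift.
At the lower boundary (n = 2.01 to n = 1.54) the reflected ray undergoes no phase shift.
The two reflections differ by half a wavelength.
For bright reflection here: 2 n t = (m + ½) λ.
Minimum at m = 0: t = λ / (4 n) = 572 / (4 × 2.01) = 71.1 nm.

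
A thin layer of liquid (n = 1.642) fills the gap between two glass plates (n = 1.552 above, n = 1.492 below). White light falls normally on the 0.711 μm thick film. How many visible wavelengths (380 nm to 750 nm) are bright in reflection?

3

At the upper boundary (n = 1.552 to n = 1.642) the reflected ray undergoes a half-wave phase shift.
At the lower boundary (n = 1.642 to n = 1.492) the reflected ray undergoes no phase shift.
Net: one phase inversion between the two reflected rays.
With one net inversion, constructive interference in reflection requires 2 n t = (m + ½) λ.
λ = 2 n t / (m + ½) = 2335 / (m + ½) nm.
m=2: 934 nm (IR); m=3: 667 nm (visible); m=4: 519 nm (visible); m=5: 425 nm (visible); m=6: 359 nm (UV).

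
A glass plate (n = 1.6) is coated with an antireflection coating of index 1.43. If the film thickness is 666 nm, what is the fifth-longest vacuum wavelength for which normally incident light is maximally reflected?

381 nm

Ray reflecting at the top interface goes from n = 1.0 toward n = 1.43: a half-wave phase shift.
Bottom surface (1.43 → 1.6): reflection off a higher-index medium gives a half-wave phase shift.
Net: no relative phase inversion (both shifts match).
For maximum reflection here: 2 n t = m λ.
λ = 2 n t / m. The fifth-longest wavelength is m = 5: λ = 2 × 1.43 × 666 / 5.00 = 381 nm.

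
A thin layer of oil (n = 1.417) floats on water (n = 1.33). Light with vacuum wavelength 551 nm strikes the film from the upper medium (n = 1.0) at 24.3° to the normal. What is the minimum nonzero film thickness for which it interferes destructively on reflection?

Top surface (1.0 → 1.417): reflection off a higher-index medium gives a half-wave phase shift.
At the lower boundary (n = 1.417 to n = 1.33) the reflected ray undergoes no phase shift.
The two reflections differ by half a wavelength.
For minimum reflection here: 2 n t cos θ_r = m λ.
Snell's law: 1.0 sin 24.3° = 1.417 sin θ_r → sin θ_r = 0.290, cos θ_r = 0.957.
Minimum nonzero at m = 1: t = λ / (2 n cos θ_r) = 551 / (2 × 1.417 × 0.957) = 203 nm.

203 nm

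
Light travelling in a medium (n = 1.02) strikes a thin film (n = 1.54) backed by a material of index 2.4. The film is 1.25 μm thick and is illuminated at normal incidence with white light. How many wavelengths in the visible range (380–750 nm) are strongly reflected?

Top surface (1.02 → 1.54): reflection off a higher-index medium gives a half-wave phase shift.
Ray reflecting at the bottom interface goes from n = 1.54 toward n = 2.4: a half-wave phase shift.
Net: no relative phase inversion (both shifts match).
For bright reflection here: 2 n t = m λ.
λ = 2 n t / m = 3850 / m nm.
m=5: 770 nm (IR); m=6: 642 nm (visible); m=7: 550 nm (visible); m=8: 481 nm (visible); m=9: 428 nm (visible); m=10: 385 nm (visible); m=11: 350 nm (UV).

5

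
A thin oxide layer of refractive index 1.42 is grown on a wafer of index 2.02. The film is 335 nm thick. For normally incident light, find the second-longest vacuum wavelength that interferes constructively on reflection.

Ray reflecting at the top interface goes from n = 1.0 toward n = 1.42: a half-wave phase shift.
Bottom surface (1.42 → 2.02): reflection off a higher-index medium gives a half-wave phase shift.
Zero or two π shifts → no net half-wave offset.
With no net inversion, constructive interference in reflection requires 2 n t = m λ.
λ = 2 n t / m. The second-longest wavelength is m = 2: λ = 2 × 1.42 × 335 / 2.00 = 476 nm.

476 nm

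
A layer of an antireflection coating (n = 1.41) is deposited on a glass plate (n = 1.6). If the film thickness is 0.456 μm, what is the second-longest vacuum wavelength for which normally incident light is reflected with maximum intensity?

At the upper boundary (n = 1.0 to n = 1.41) the reflected ray undergoes a half-wave phase shift.
Bottom surface (1.41 → 1.6): reflection off a higher-index medium gives a half-wave phase shift.
Net: no relative phase inversion (both shifts match).
With no net inversion, constructive interference in reflection requires 2 n t = m λ.
λ = 2 n t / m. The second-longest wavelength is m = 2: λ = 2 × 1.41 × 456 / 2.00 = 643 nm.

643 nm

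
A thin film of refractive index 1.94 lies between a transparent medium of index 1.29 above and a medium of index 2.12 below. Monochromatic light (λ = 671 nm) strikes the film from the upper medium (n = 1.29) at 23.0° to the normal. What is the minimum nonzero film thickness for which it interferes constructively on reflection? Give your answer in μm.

At the upper boundary (n = 1.29 to n = 1.94) the reflected ray undergoes a half-wave phase shift.
At the lower boundary (n = 1.94 to n = 2.12) the reflected ray undergoes a half-wave phase shift.
Net: no relative phase inversion (both shifts match).
For maximum reflection here: 2 n t cos θ_r = m λ.
Snell's law: 1.29 sin 23.0° = 1.94 sin θ_r → sin θ_r = 0.260, cos θ_r = 0.966.
Minimum nonzero at m = 1: t = λ / (2 n cos θ_r) = 671 / (2 × 1.94 × 0.966) = 179 nm.

0.179 μm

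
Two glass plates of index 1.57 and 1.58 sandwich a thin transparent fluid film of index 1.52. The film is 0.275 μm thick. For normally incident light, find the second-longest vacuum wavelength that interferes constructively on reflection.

557 nm

Ray reflecting at the top interface goes from n = 1.57 toward n = 1.52: no phase shift.
Bottom surface (1.52 → 1.58): reflection off a higher-index medium gives a half-wave phase shift.
The two reflections differ by half a wavelength.
So the condition for constructive reflection is 2 n t = (m + ½) λ.
λ = 2 n t / (m + ½). The second-longest wavelength is m = 1: λ = 2 × 1.52 × 275 / 1.50 = 557 nm.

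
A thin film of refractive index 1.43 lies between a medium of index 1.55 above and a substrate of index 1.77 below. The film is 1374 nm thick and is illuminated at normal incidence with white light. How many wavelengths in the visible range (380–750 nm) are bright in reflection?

5

At the upper boundary (n = 1.55 to n = 1.43) the reflected ray undergoes no phase shift.
At the lower boundary (n = 1.43 to n = 1.77) the reflected ray undergoes a half-wave phase shift.
Net: one phase inversion between the two reflected rays.
For maximum reflection here: 2 n t = (m + ½) λ.
λ = 2 n t / (m + ½) = 3930 / (m + ½) nm.
m=4: 873 nm (IR); m=5: 714 nm (visible); m=6: 605 nm (visible); m=7: 524 nm (visible); m=8: 462 nm (visible); m=9: 414 nm (visible); m=10: 374 nm (UV).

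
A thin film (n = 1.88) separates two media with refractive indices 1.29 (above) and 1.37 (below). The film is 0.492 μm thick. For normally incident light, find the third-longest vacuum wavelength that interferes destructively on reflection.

Ray reflecting at the top interface goes from n = 1.29 toward n = 1.88: a half-wave phase shift.
At the lower boundary (n = 1.88 to n = 1.37) the reflected ray undergoes no phase shift.
The two reflections differ by half a wavelength.
With one net inversion, destructive interference in reflection requires 2 n t = m λ.
λ = 2 n t / m. The third-longest wavelength is m = 3: λ = 2 × 1.88 × 492 / 3.00 = 617 nm.

617 nm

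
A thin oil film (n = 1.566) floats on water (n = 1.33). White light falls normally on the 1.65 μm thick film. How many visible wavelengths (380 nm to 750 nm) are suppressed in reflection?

7

Top surface (1.0 → 1.566): reflection off a higher-index medium gives a half-wave phase shift.
Bottom surface (1.566 → 1.33): reflection off a lower-index medium gives no phase shift.
Exactly one π shift → a net half-wave offset.
So the condition for destructive reflection is 2 n t = m λ.
λ = 2 n t / m = 5168 / m nm.
m=6: 861 nm (IR); m=7: 738 nm (visible); m=8: 646 nm (visible); m=9: 574 nm (visible); m=10: 517 nm (visible); m=11: 470 nm (visible); m=12: 431 nm (visible); m=13: 398 nm (visible); m=14: 369 nm (UV).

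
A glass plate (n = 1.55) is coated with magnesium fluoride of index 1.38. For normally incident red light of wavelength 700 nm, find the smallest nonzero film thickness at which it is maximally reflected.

At the upper boundary (n = 1.0 to n = 1.38) the reflected ray undergoes a half-wave phase shift.
Bottom surface (1.38 → 1.55): reflection off a higher-index medium gives a half-wave phase shift.
Net: no relative phase inversion (both shifts match).
For maximum reflection here: 2 n t = m λ.
Minimum nonzero at m = 1: t = λ / (2 n) = 700 / (2 × 1.38) = 254 nm.

254 nm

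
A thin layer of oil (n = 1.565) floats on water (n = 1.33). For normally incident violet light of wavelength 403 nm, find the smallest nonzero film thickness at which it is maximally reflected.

Ray reflecting at the top interface goes from n = 1.0 toward n = 1.565: a half-wave phase shift.
Ray reflecting at the bottom interface goes from n = 1.565 toward n = 1.33: no phase shift.
Net: one phase inversion between the two reflected rays.
So the condition for constructive reflection is 2 n t = (m + ½) λ.
Minimum at m = 0: t = λ / (4 n) = 403 / (4 × 1.565) = 64.4 nm.

64.4 nm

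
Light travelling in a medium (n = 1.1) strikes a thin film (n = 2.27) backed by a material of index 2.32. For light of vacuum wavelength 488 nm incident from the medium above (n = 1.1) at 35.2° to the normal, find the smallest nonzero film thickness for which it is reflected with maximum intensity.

Ray reflecting at the top interface goes from n = 1.1 toward n = 2.27: a half-wave phase shift.
Ray reflecting at the bottom interface goes from n = 2.27 toward n = 2.32: a half-wave phase shift.
Net: no relative phase inversion (both shifts match).
For bright reflection here: 2 n t cos θ_r = m λ.
Snell's law: 1.1 sin 35.2° = 2.27 sin θ_r → sin θ_r = 0.279, cos θ_r = 0.960.
Minimum nonzero at m = 1: t = λ / (2 n cos θ_r) = 488 / (2 × 2.27 × 0.960) = 112 nm.

112 nm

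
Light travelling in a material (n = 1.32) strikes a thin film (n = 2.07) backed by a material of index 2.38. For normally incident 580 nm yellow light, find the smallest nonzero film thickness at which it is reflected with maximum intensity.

140 nm

Ray reflecting at the top interface goes from n = 1.32 toward n = 2.07: a half-wave phase shift.
Ray reflecting at the bottom interface goes from n = 2.07 toward n = 2.38: a half-wave phase shift.
Zero or two π shifts → no net half-wave offset.
For strong reflection here: 2 n t = m λ.
Minimum nonzero at m = 1: t = λ / (2 n) = 580 / (2 × 2.07) = 140 nm.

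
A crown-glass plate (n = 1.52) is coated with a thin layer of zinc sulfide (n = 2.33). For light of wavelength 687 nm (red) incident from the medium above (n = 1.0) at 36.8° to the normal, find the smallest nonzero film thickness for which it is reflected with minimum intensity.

Ray reflecting at the top interface goes from n = 1.0 toward n = 2.33: a half-wave phase shift.
Ray reflecting at the bottom interface goes from n = 2.33 toward n = 1.52: no phase shift.
Exactly one π shift → a net half-wave offset.
So the condition for destructive reflection is 2 n t cos θ_r = m λ.
Snell's law: 1.0 sin 36.8° = 2.33 sin θ_r → sin θ_r = 0.257, cos θ_r = 0.966.
Minimum nonzero at m = 1: t = λ / (2 n cos θ_r) = 687 / (2 × 2.33 × 0.966) = 153 nm.

153 nm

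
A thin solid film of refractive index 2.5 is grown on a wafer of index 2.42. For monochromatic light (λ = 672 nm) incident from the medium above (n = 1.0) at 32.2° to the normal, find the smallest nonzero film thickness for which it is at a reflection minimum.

Top surface (1.0 → 2.5): reflection off a higher-index medium gives a half-wave phase shift.
Bottom surface (2.5 → 2.42): reflection off a lower-index medium gives no phase shift.
The two reflections differ by half a wavelength.
For dark reflection here: 2 n t cos θ_r = m λ.
Snell's law: 1.0 sin 32.2° = 2.5 sin θ_r → sin θ_r = 0.213, cos θ_r = 0.977.
Minimum nonzero at m = 1: t = λ / (2 n cos θ_r) = 672 / (2 × 2.5 × 0.977) = 138 nm.

138 nm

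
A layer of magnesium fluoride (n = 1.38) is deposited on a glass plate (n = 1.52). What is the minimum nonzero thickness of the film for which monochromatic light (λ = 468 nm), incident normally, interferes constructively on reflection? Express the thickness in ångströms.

1696 Å

Top surface (1.0 → 1.38): reflection off a higher-index medium gives a half-wave phase shift.
Bottom surface (1.38 → 1.52): reflection off a higher-index medium gives a half-wave phase shift.
Net: no relative phase inversion (both shifts match).
For maximum reflection here: 2 n t = m λ.
Minimum nonzero at m = 1: t = λ / (2 n) = 468 / (2 × 1.38) = 170 nm.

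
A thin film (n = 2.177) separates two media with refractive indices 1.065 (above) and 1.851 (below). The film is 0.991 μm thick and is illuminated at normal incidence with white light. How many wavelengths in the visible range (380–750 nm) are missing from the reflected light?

Top surface (1.065 → 2.177): reflection off a higher-index medium gives a half-wave phase shift.
Bottom surface (2.177 → 1.851): reflection off a lower-index medium gives no phase shift.
The two reflections differ by half a wavelength.
For minimum reflection here: 2 n t = m λ.
λ = 2 n t / m = 4315 / m nm.
m=5: 863 nm (IR); m=6: 719 nm (visible); m=7: 616 nm (visible); m=8: 539 nm (visible); m=9: 479 nm (visible); m=10: 431 nm (visible); m=11: 392 nm (visible); m=12: 360 nm (UV).

6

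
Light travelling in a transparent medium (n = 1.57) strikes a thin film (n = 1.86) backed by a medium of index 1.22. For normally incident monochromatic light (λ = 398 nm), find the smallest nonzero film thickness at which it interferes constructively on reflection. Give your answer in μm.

Top surface (1.57 → 1.86): reflection off a higher-index medium gives a half-wave phase shift.
Bottom surface (1.86 → 1.22): reflection off a lower-index medium gives no phase shift.
Exactly one π shift → a net half-wave offset.
For strong reflection here: 2 n t = (m + ½) λ.
Minimum at m = 0: t = λ / (4 n) = 398 / (4 × 1.86) = 53.5 nm.

0.0535 μm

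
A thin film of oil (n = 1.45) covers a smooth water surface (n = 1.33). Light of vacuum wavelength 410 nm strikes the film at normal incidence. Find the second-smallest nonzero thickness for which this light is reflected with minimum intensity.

283 nm

Ray reflecting at the top interface goes from n = 1.0 toward n = 1.45: a half-wave phase shift.
Bottom surface (1.45 → 1.33): reflection off a lower-index medium gives no phase shift.
Net: one phase inversion between the two reflected rays.
For dark reflection here: 2 n t = m λ.
The second-smallest nonzero thickness corresponds to m = 2: t = m λ / (2 n) = 2.00 × 410 / (2 × 1.45) = 283 nm.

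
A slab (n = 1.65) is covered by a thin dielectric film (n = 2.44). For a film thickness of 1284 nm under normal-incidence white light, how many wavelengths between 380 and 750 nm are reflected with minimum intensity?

At the upper boundary (n = 1.0 to n = 2.44) the reflected ray undergoes a half-wave phase shift.
At the lower boundary (n = 2.44 to n = 1.65) the reflected ray undergoes no phase shift.
The two reflections differ by half a wavelength.
With one net inversion, destructive interference in reflection requires 2 n t = m λ.
λ = 2 n t / m = 6266 / m nm.
m=8: 783 nm (IR); m=9: 696 nm (visible); m=10: 627 nm (visible); m=11: 570 nm (visible); m=12: 522 nm (visible); m=13: 482 nm (visible); m=14: 448 nm (visible); m=15: 418 nm (visible); m=16: 392 nm (visible); m=17: 369 nm (UV).

8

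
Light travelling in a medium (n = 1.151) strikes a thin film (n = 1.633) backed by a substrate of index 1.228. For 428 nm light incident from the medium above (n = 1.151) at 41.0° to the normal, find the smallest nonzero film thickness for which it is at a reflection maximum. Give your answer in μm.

Ray reflecting at the top interface goes from n = 1.151 toward n = 1.633: a half-wave phase shift.
Bottom surface (1.633 → 1.228): reflection off a lower-index medium gives no phase shift.
The two reflections differ by half a wavelength.
With one net inversion, constructive interference in reflection requires 2 n t cos θ_r = (m + ½) λ.
Snell's law: 1.151 sin 41.0° = 1.633 sin θ_r → sin θ_r = 0.462, cos θ_r = 0.887.
Minimum at m = 0: t = λ / (4 n cos θ_r) = 428 / (4 × 1.633 × 0.887) = 73.9 nm.

0.0739 μm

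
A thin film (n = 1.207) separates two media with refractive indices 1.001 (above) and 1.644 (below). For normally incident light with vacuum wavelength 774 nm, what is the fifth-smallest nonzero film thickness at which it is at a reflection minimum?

Top surface (1.001 → 1.207): reflection off a higher-index medium gives a half-wave phase shift.
At the lower boundary (n = 1.207 to n = 1.644) the reflected ray undergoes a half-wave phase shift.
Zero or two π shifts → no net half-wave offset.
For weak reflection here: 2 n t = (m + ½) λ.
The fifth-smallest nonzero thickness corresponds to m = 4: t = (m + ½) λ / (2 n) = 4.50 × 774 / (2 × 1.207) = 1443 nm.

1443 nm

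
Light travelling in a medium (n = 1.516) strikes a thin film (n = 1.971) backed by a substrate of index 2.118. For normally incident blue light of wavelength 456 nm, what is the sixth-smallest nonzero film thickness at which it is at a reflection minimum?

At the upper boundary (n = 1.516 to n = 1.971) the reflected ray undergoes a half-wave phase shift.
At the lower boundary (n = 1.971 to n = 2.118) the reflected ray undergoes a half-wave phase shift.
The two reflections carry the same phase change, so no net offset.
With no net inversion, destructive interference in reflection requires 2 n t = (m + ½) λ.
The sixth-smallest nonzero thickness corresponds to m = 5: t = (m + ½) λ / (2 n) = 5.50 × 456 / (2 × 1.971) = 636 nm.

636 nm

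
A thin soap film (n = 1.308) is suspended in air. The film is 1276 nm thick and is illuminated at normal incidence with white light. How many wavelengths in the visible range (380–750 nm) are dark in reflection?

4

Top surface (1.0 → 1.308): reflection off a higher-index medium gives a half-wave phase shift.
Bottom surface (1.308 → 1.0): reflection off a lower-index medium gives no phase shift.
Exactly one π shift → a net half-wave offset.
For dark reflection here: 2 n t = m λ.
λ = 2 n t / m = 3338 / m nm.
m=4: 835 nm (IR); m=5: 668 nm (visible); m=6: 556 nm (visible); m=7: 477 nm (visible); m=8: 417 nm (visible); m=9: 371 nm (UV).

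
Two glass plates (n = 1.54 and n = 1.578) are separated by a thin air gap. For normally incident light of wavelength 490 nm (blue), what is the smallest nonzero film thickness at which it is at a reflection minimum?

245 nm

Ray reflecting at the top interface goes from n = 1.54 toward n = 1.0: no phase shift.
Ray reflecting at the bottom interface goes from n = 1.0 toward n = 1.578: a half-wave phase shift.
Net: one phase inversion between the two reflected rays.
With one net inversion, destructive interference in reflection requires 2 n t = m λ.
The smallest nonzero thickness corresponds to m = 1: t = m λ / (2 n) = 1.00 × 490 / (2 × 1.0) = 245 nm.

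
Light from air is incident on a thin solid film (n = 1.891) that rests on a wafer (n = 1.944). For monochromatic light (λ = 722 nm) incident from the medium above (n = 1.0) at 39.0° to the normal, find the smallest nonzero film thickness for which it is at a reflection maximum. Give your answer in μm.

Ray reflecting at the top interface goes from n = 1.0 toward n = 1.891: a half-wave phase shift.
Ray reflecting at the bottom interface goes from n = 1.891 toward n = 1.944: a half-wave phase shift.
The two reflections carry the same phase change, so no net offset.
With no net inversion, constructive interference in reflection requires 2 n t cos θ_r = m λ.
Snell's law: 1.0 sin 39.0° = 1.891 sin θ_r → sin θ_r = 0.333, cos θ_r = 0.943.
Minimum nonzero at m = 1: t = λ / (2 n cos θ_r) = 722 / (2 × 1.891 × 0.943) = 202 nm.

0.202 μm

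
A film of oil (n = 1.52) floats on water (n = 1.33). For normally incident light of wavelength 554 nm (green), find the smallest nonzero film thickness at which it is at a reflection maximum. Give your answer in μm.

0.0911 μm

Ray reflecting at the top interface goes from n = 1.0 toward n = 1.52: a half-wave phase shift.
At the lower boundary (n = 1.52 to n = 1.33) the reflected ray undergoes no phase shift.
Net: one phase inversion between the two reflected rays.
So the condition for constructive reflection is 2 n t = (m + ½) λ.
Minimum at m = 0: t = λ / (4 n) = 554 / (4 × 1.52) = 91.1 nm.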